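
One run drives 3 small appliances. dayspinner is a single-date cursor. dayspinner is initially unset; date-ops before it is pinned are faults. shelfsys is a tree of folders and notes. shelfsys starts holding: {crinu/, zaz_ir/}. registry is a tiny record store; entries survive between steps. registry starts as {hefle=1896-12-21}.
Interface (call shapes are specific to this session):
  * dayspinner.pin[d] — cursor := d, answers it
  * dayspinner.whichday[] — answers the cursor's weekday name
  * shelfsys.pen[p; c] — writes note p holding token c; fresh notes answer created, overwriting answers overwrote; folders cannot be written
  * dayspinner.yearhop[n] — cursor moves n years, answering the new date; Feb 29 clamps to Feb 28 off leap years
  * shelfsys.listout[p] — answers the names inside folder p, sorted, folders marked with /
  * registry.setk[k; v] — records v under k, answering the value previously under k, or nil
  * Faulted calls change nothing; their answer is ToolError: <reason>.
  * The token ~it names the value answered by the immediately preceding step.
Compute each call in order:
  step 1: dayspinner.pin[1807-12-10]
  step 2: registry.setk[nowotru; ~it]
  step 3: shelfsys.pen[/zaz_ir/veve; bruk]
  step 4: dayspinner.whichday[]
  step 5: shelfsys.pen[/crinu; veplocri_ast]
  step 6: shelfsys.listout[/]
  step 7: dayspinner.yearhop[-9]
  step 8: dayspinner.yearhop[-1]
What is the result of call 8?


% 1. dayspinner.pin(d→1807-12-10) ~> 1807-12-10
% 2. registry.setk(k→nowotru, v→~it) ~> nil
% 3. shelfsys.pen(p→/zaz_ir/veve, c→bruk) ~> created
% 4. dayspinner.whichday() ~> Thursday
% 5. shelfsys.pen(p→/crinu, c→veplocri_ast) ~> ToolError: is a directory
% 6. shelfsys.listout(p→/) ~> [crinu/, zaz_ir/]
% 7. dayspinner.yearhop(n→-9) ~> 1798-12-10
% 8. dayspinner.yearhop(n→-1) ~> 1797-12-10

Answer: 1797-12-10


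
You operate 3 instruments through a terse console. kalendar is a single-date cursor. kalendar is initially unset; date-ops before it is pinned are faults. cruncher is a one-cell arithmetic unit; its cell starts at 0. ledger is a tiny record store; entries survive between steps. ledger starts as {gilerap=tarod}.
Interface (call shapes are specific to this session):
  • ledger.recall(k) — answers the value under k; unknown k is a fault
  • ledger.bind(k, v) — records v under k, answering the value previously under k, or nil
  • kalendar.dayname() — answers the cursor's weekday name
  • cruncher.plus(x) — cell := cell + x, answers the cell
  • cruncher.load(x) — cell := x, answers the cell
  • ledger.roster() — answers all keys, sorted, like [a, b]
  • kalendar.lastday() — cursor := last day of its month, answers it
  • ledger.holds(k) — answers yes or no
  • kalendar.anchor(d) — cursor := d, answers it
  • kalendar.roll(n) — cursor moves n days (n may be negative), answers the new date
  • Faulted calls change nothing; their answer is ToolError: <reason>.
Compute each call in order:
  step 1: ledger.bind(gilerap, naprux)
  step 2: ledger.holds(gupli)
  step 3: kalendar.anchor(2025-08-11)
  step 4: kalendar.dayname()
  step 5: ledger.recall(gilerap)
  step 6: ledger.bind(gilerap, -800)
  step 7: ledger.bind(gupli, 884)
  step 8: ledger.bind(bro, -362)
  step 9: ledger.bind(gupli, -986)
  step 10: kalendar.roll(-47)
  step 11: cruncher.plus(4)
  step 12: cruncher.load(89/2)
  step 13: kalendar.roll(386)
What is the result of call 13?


I try bind passing k→gilerap, v→naprux, which returns tarod.
I call holds passing k→gupli, and see no.
I use anchor passing d→2025-08-11, and get 2025-08-11.
I try dayname, → Monday.
I use recall passing k→gilerap, → naprux.
I run bind passing k→gilerap, v→-800, — result: naprux.
I try bind passing k→gupli, v→884, which returns nil.
Calling bind passing k→bro, v→-362, and observe nil.
Then bind passing k→gupli, v→-986, and see 884.
Now I run roll passing n→-47, and get 2025-06-25.
I call plus passing x→4: 4.
I try load passing x→89/2: 89/2.
Using roll passing n→386: 2026-07-16.

Answer: 2026-07-16


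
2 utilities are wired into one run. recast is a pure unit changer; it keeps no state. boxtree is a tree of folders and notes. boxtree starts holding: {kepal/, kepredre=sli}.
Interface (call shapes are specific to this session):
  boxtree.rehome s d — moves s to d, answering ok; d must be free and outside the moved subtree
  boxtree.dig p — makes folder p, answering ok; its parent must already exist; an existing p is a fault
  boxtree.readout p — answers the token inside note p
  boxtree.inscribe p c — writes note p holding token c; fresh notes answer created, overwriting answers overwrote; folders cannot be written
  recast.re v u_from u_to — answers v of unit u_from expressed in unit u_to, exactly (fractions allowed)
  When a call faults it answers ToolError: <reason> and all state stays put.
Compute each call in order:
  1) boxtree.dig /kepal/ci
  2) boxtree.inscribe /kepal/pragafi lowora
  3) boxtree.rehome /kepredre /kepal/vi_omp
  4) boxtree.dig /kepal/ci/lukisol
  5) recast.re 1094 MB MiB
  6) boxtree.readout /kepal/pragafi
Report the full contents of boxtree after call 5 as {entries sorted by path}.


Answer: {kepal/, kepal/ci/, kepal/ci/lukisol/, kepal/pragafi=lowora, kepal/vi_omp=sli}

Derivation:
Invoking boxtree.dig on /kepal/ci, → ok.
Then boxtree.inscribe on /kepal/pragafi, lowora, giving created.
Using boxtree.rehome on /kepredre, /kepal/vi_omp, which returns ok.
Using boxtree.dig on /kepal/ci/lukisol, giving ok.
Then recast.re on 1094, MB, MiB, yielding 8546875/8192.
Now I run boxtree.readout on /kepal/pragafi, — result: lowora.


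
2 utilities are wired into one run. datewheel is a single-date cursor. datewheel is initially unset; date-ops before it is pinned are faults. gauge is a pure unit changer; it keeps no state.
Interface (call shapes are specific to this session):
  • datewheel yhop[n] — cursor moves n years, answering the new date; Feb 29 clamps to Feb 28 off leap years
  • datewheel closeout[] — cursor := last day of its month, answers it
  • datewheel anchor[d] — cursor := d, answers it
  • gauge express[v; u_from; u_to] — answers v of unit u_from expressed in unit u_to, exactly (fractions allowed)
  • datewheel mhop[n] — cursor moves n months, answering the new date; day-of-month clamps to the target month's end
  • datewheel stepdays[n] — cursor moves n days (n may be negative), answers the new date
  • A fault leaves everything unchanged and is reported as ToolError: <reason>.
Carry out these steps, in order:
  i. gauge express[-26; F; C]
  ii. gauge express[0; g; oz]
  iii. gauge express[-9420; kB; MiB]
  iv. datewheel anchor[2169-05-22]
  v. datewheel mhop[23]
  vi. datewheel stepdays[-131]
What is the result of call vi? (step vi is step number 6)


Answer: 2170-12-12

Derivation:
CALL gauge express[-26; F; C]
RET  -290/9
CALL gauge express[0; g; oz]
RET  0
CALL gauge express[-9420; kB; MiB]
RET  -294375/32768
CALL datewheel anchor[2169-05-22]
RET  2169-05-22
CALL datewheel mhop[23]
RET  2171-04-22
CALL datewheel stepdays[-131]
RET  2170-12-12


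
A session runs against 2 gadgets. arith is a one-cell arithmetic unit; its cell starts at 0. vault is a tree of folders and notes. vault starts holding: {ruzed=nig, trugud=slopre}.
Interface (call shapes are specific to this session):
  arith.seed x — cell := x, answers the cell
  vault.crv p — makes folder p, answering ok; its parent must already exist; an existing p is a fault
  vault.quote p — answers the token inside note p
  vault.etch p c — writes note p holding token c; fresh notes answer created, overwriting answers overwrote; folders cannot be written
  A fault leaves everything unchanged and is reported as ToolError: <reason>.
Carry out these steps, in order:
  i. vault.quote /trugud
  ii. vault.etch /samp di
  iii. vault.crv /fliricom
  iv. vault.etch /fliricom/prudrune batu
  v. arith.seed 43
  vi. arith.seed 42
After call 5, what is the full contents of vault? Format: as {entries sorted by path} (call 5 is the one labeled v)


Answer: {fliricom/, fliricom/prudrune=batu, ruzed=nig, samp=di, trugud=slopre}

Derivation:
# 1. quote(/trugud) ~> slopre
# 2. etch(/samp, di) ~> created
# 3. crv(/fliricom) ~> ok
# 4. etch(/fliricom/prudrune, batu) ~> created
# 5. seed(43) ~> 43
# 6. seed(42) ~> 42


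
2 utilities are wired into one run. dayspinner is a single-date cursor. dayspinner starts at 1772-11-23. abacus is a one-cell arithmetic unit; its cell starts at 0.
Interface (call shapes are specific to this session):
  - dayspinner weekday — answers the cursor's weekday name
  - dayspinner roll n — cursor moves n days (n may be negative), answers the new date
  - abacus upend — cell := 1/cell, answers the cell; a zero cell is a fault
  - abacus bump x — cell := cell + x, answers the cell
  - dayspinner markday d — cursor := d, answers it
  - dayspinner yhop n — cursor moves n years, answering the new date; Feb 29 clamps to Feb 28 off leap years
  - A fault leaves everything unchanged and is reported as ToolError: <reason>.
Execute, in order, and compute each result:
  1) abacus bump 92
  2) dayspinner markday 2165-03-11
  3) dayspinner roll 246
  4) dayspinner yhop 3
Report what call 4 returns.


;; 1. abacus bump(x=92) -> 92
;; 2. dayspinner markday(d=2165-03-11) -> 2165-03-11
;; 3. dayspinner roll(n=246) -> 2165-11-12
;; 4. dayspinner yhop(n=3) -> 2168-11-12

Answer: 2168-11-12


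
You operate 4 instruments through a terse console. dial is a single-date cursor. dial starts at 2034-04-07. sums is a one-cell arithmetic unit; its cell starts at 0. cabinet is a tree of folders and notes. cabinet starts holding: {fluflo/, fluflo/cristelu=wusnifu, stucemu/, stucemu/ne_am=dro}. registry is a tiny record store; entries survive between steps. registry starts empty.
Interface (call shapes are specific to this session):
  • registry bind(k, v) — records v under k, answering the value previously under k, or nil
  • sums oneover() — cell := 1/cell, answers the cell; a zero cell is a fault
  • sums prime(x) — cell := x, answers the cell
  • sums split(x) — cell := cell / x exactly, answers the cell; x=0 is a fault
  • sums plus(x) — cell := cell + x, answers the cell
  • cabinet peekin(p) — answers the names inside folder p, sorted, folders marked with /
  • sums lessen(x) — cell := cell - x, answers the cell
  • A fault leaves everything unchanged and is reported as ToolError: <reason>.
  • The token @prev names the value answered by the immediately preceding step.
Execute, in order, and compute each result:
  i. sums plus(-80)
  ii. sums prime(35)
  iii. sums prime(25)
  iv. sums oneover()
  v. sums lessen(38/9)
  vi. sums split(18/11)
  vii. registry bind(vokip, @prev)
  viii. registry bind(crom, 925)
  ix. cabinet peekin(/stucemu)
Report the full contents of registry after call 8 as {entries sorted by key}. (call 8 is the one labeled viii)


Act: sums plus[x→-80]
Obs: -80
Act: sums prime[x→35]
Obs: 35
Act: sums prime[x→25]
Obs: 25
Act: sums oneover[]
Obs: 1/25
Act: sums lessen[x→38/9]
Obs: -941/225
Act: sums split[x→18/11]
Obs: -10351/4050
Act: registry bind[k→vokip; v→@prev]
Obs: nil
Act: registry bind[k→crom; v→925]
Obs: nil
Act: cabinet peekin[p→/stucemu]
Obs: [ne_am]

Answer: {crom=925, vokip=-10351/4050}


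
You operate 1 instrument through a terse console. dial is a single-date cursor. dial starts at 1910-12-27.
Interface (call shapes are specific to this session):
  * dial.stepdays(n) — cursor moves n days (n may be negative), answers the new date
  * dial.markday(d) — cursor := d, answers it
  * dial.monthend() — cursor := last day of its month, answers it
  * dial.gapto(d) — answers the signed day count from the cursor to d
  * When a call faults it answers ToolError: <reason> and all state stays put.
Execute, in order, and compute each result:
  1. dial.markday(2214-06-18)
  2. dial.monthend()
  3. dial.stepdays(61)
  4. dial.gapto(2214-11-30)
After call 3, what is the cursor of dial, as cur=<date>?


~$ dial.markday d=2214-06-18
= 2214-06-18
~$ dial.monthend
= 2214-06-30
~$ dial.stepdays n=61
= 2214-08-30
~$ dial.gapto d=2214-11-30
= 92

Answer: cur=2214-08-30


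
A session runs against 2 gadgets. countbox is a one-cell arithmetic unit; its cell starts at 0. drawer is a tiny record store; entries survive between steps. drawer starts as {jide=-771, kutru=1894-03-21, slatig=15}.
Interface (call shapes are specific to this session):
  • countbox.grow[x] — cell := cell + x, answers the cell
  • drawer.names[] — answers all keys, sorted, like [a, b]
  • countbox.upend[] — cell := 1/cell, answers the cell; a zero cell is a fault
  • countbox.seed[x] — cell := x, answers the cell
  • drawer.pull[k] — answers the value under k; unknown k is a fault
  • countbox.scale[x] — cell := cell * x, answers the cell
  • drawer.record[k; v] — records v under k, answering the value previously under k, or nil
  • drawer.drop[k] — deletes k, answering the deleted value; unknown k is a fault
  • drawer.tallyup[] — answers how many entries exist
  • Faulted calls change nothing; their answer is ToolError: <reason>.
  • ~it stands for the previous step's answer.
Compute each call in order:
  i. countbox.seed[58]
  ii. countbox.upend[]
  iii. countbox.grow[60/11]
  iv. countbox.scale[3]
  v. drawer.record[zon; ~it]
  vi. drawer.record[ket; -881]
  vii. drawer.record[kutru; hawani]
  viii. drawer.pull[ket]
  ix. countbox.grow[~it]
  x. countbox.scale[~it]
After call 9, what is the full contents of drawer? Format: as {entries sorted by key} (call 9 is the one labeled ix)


Answer: {jide=-771, ket=-881, kutru=hawani, slatig=15, zon=10473/638}

Derivation:
Next I call seed on 58, giving 58.
I call upend(), and get 1/58.
I call grow on 60/11, → 3491/638.
I use scale on 3, and get 10473/638.
I try record on zon, ~it, and observe nil.
Invoking record on ket, -881: nil.
Now I run record on kutru, hawani: 1894-03-21.
Next I call pull on ket, → -881.
Using grow on ~it, and get -551605/638.
I try scale on ~it: 304268076025/407044.


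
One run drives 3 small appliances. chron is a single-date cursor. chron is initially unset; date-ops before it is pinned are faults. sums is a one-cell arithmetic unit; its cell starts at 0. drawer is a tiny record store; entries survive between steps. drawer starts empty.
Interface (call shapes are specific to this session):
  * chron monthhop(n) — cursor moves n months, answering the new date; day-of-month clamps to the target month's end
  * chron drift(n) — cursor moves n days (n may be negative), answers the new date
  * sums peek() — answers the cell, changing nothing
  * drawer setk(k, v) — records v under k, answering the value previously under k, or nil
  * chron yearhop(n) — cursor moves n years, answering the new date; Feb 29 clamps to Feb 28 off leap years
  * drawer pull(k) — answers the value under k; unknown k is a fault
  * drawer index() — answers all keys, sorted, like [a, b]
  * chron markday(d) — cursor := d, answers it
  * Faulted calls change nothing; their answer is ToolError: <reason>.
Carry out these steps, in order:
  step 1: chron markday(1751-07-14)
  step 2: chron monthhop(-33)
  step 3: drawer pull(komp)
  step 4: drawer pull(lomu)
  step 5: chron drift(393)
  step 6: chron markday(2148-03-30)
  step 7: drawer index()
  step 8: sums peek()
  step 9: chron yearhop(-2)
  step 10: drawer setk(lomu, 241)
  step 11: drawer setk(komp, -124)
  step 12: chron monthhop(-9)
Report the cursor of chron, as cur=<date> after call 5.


Answer: cur=1749-11-11

Derivation:
Do: chron markday[d='1751-07-14']
See: 1751-07-14
Do: chron monthhop[n='-33']
See: 1748-10-14
Do: drawer pull[k='komp']
See: ToolError: no such key komp
Do: drawer pull[k='lomu']
See: ToolError: no such key lomu
Do: chron drift[n='393']
See: 1749-11-11
Do: chron markday[d='2148-03-30']
See: 2148-03-30
Do: drawer index[]
See: []
Do: sums peek[]
See: 0
Do: chron yearhop[n='-2']
See: 2146-03-30
Do: drawer setk[k='lomu'; v='241']
See: nil
Do: drawer setk[k='komp'; v='-124']
See: nil
Do: chron monthhop[n='-9']
See: 2145-06-30


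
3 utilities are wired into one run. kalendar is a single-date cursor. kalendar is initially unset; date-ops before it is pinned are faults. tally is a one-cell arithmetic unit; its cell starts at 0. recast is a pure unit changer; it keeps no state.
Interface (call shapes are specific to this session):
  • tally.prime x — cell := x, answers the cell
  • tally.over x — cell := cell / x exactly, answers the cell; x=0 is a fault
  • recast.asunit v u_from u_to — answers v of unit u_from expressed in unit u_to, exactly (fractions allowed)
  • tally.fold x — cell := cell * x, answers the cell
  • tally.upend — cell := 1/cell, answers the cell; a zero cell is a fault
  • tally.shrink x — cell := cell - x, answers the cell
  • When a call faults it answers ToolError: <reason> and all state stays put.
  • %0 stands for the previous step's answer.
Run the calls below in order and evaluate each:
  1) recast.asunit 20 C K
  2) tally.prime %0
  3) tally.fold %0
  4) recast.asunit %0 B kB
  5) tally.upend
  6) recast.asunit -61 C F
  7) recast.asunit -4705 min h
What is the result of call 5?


Answer: 400/34374769

Derivation:
Step: asunit[v=20; u_from=C; u_to=K]
Result: 5863/20
Step: prime[x=%0]
Result: 5863/20
Step: fold[x=%0]
Result: 34374769/400
Step: asunit[v=%0; u_from=B; u_to=kB]
Result: 34374769/400000
Step: upend[]
Result: 400/34374769
Step: asunit[v=-61; u_from=C; u_to=F]
Result: -389/5
Step: asunit[v=-4705; u_from=min; u_to=h]
Result: -941/12


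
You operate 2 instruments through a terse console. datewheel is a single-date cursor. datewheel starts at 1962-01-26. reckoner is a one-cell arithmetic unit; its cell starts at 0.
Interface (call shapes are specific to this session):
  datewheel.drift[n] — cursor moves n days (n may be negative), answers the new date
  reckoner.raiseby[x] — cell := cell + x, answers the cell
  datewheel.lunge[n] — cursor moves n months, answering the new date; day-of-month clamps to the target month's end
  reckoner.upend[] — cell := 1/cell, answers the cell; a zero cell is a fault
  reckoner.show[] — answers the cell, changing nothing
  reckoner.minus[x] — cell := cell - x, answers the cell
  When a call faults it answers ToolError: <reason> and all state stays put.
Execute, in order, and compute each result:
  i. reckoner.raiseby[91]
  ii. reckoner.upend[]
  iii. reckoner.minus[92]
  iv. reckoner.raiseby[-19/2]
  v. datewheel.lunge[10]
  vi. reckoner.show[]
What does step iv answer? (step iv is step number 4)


~$ reckoner.raiseby x→91
  91
~$ reckoner.upend
  1/91
~$ reckoner.minus x→92
  -8371/91
~$ reckoner.raiseby x→-19/2
  -18471/182
~$ datewheel.lunge n→10
  1962-11-26
~$ reckoner.show
  -18471/182

Answer: -18471/182


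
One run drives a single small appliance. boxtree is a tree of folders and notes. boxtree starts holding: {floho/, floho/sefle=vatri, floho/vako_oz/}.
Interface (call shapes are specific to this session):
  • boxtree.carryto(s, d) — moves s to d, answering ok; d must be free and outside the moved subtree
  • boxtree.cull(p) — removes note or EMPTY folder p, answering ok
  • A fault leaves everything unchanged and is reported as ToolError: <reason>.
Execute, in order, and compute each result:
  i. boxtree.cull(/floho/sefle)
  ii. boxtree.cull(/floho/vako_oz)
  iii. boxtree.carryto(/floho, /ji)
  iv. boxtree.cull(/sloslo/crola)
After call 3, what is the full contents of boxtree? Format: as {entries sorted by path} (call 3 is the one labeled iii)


Answer: {ji/}

Derivation:
·→ boxtree.cull(p='/floho/sefle')
·← ok
·→ boxtree.cull(p='/floho/vako_oz')
·← ok
·→ boxtree.carryto(s='/floho', d='/ji')
·← ok
·→ boxtree.cull(p='/sloslo/crola')
·← ToolError: not found


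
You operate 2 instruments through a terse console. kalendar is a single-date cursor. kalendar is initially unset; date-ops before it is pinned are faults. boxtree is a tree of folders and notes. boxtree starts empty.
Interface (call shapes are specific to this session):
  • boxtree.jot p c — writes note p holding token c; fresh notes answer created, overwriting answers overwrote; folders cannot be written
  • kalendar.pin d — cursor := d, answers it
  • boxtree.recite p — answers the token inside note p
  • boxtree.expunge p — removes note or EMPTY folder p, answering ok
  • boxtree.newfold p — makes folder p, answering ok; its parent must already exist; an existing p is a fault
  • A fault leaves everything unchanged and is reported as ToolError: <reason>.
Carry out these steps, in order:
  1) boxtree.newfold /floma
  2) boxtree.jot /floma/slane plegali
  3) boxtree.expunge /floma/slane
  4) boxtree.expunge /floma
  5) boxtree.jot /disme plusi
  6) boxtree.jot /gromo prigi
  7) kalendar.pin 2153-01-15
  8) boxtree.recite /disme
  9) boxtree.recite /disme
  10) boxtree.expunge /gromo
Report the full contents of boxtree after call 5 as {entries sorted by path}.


Answer: {disme=plusi}

Derivation:
Do: boxtree.newfold[p=/floma]
See: ok
Do: boxtree.jot[p=/floma/slane; c=plegali]
See: created
Do: boxtree.expunge[p=/floma/slane]
See: ok
Do: boxtree.expunge[p=/floma]
See: ok
Do: boxtree.jot[p=/disme; c=plusi]
See: created
Do: boxtree.jot[p=/gromo; c=prigi]
See: created
Do: kalendar.pin[d=2153-01-15]
See: 2153-01-15
Do: boxtree.recite[p=/disme]
See: plusi
Do: boxtree.recite[p=/disme]
See: plusi
Do: boxtree.expunge[p=/gromo]
See: ok


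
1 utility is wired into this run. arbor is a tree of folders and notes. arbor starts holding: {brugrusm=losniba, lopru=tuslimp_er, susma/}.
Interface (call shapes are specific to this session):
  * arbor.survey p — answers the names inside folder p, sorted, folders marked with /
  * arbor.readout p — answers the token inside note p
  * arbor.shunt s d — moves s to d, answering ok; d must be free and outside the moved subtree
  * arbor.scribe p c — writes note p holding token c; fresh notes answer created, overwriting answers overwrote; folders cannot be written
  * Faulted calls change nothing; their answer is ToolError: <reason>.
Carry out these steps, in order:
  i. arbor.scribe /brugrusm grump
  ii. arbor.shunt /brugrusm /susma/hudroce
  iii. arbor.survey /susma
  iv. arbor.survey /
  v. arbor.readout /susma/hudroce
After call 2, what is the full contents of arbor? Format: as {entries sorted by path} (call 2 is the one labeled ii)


>> scribe(p=/brugrusm, c=grump)
<< overwrote
>> shunt(s=/brugrusm, d=/susma/hudroce)
<< ok
>> survey(p=/susma)
<< [hudroce]
>> survey(p=/)
<< [lopru, susma/]
>> readout(p=/susma/hudroce)
<< grump

Answer: {lopru=tuslimp_er, susma/, susma/hudroce=grump}


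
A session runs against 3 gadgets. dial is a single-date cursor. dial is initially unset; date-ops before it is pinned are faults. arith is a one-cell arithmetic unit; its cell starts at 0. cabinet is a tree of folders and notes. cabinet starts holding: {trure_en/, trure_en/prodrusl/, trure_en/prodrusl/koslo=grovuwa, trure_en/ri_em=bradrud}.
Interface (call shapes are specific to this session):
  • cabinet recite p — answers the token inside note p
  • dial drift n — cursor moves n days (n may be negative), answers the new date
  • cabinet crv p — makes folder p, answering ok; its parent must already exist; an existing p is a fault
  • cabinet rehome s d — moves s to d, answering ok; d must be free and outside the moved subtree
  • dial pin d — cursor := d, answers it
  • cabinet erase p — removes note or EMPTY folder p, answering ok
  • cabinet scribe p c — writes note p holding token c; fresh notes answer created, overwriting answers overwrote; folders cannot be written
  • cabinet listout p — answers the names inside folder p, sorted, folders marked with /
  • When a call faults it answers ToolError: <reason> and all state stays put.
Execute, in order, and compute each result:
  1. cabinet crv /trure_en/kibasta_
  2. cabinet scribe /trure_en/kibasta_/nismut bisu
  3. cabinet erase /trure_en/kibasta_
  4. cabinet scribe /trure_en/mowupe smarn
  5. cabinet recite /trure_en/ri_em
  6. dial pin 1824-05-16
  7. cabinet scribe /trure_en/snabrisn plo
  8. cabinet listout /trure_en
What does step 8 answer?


! cabinet crv(p→/trure_en/kibasta_) => ok
! cabinet scribe(p→/trure_en/kibasta_/nismut, c→bisu) => created
! cabinet erase(p→/trure_en/kibasta_) => ToolError: not empty
! cabinet scribe(p→/trure_en/mowupe, c→smarn) => created
! cabinet recite(p→/trure_en/ri_em) => bradrud
! dial pin(d→1824-05-16) => 1824-05-16
! cabinet scribe(p→/trure_en/snabrisn, c→plo) => created
! cabinet listout(p→/trure_en) => [kibasta_/, mowupe, prodrusl/, ri_em, snabrisn]

Answer: [kibasta_/, mowupe, prodrusl/, ri_em, snabrisn]


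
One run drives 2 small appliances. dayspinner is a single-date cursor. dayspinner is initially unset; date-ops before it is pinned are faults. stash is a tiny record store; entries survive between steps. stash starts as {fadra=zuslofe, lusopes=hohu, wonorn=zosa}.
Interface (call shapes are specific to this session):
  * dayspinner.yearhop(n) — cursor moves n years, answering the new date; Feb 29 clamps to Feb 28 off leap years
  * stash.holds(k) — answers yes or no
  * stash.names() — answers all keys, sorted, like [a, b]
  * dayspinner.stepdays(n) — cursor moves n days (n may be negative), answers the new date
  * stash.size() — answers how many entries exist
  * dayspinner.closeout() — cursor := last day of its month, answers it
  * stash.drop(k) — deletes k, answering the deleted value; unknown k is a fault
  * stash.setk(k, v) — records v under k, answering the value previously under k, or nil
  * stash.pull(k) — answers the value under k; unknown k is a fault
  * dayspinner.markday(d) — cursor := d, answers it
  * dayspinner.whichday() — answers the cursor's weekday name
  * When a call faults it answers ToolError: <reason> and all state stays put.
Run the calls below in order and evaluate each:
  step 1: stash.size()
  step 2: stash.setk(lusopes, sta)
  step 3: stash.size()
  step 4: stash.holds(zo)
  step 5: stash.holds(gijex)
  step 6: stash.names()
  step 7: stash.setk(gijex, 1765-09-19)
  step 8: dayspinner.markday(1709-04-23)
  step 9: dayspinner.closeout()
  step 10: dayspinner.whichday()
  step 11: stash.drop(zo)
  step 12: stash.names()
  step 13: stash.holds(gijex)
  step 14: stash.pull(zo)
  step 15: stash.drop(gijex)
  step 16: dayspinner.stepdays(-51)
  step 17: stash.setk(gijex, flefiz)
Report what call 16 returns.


Answer: 1709-03-10

Derivation:
! 1. stash.size() == 3
! 2. stash.setk(k=lusopes, v=sta) == hohu
! 3. stash.size() == 3
! 4. stash.holds(k=zo) == no
! 5. stash.holds(k=gijex) == no
! 6. stash.names() == [fadra, lusopes, wonorn]
! 7. stash.setk(k=gijex, v=1765-09-19) == nil
! 8. dayspinner.markday(d=1709-04-23) == 1709-04-23
! 9. dayspinner.closeout() == 1709-04-30
! 10. dayspinner.whichday() == Tuesday
! 11. stash.drop(k=zo) == ToolError: no such key zo
! 12. stash.names() == [fadra, gijex, lusopes, wonorn]
! 13. stash.holds(k=gijex) == yes
! 14. stash.pull(k=zo) == ToolError: no such key zo
! 15. stash.drop(k=gijex) == 1765-09-19
! 16. dayspinner.stepdays(n=-51) == 1709-03-10
! 17. stash.setk(k=gijex, v=flefiz) == nil


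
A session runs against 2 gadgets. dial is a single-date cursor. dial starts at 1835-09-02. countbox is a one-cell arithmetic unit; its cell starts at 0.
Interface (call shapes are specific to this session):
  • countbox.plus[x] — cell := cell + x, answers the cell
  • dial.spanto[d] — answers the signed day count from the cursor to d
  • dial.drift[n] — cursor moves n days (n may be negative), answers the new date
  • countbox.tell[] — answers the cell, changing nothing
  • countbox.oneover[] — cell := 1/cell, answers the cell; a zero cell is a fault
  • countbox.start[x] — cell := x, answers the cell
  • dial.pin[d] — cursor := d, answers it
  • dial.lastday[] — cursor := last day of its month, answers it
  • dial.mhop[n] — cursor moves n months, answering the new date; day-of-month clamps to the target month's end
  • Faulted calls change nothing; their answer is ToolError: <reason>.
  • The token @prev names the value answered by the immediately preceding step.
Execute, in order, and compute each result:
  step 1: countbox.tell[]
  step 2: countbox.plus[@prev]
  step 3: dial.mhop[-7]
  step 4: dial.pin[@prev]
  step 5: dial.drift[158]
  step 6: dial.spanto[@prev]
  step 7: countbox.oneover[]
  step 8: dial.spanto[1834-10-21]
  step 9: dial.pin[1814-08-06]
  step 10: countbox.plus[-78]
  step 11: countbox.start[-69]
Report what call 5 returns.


Answer: 1835-07-10

Derivation:
// tell() : 0
// plus(@prev) : 0
// mhop(-7) : 1835-02-02
// pin(@prev) : 1835-02-02
// drift(158) : 1835-07-10
// spanto(@prev) : 0
// oneover() : ToolError: reciprocal of zero
// spanto(1834-10-21) : -262
// pin(1814-08-06) : 1814-08-06
// plus(-78) : -78
// start(-69) : -69


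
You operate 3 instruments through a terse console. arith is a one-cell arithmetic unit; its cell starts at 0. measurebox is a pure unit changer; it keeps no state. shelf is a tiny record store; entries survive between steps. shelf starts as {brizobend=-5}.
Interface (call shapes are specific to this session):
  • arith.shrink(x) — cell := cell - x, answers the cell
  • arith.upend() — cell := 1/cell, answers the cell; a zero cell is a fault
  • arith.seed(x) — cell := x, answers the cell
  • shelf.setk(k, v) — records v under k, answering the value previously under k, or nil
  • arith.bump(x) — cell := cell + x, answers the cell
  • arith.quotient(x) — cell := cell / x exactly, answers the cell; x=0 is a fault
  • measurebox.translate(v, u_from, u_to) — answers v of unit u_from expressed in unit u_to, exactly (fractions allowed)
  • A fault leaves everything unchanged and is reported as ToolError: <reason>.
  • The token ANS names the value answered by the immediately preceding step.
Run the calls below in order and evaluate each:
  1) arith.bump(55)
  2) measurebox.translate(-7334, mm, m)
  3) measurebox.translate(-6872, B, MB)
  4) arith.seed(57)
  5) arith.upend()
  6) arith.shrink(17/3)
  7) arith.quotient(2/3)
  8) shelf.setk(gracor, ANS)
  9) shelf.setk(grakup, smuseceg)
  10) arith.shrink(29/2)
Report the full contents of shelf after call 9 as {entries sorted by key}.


→ arith.bump(x=55)
← 55
→ measurebox.translate(v=-7334, u_from=mm, u_to=m)
← -3667/500
→ measurebox.translate(v=-6872, u_from=B, u_to=MB)
← -859/125000
→ arith.seed(x=57)
← 57
→ arith.upend()
← 1/57
→ arith.shrink(x=17/3)
← -322/57
→ arith.quotient(x=2/3)
← -161/19
→ shelf.setk(k=gracor, v=ANS)
← nil
→ shelf.setk(k=grakup, v=smuseceg)
← nil
→ arith.shrink(x=29/2)
← -873/38

Answer: {brizobend=-5, gracor=-161/19, grakup=smuseceg}


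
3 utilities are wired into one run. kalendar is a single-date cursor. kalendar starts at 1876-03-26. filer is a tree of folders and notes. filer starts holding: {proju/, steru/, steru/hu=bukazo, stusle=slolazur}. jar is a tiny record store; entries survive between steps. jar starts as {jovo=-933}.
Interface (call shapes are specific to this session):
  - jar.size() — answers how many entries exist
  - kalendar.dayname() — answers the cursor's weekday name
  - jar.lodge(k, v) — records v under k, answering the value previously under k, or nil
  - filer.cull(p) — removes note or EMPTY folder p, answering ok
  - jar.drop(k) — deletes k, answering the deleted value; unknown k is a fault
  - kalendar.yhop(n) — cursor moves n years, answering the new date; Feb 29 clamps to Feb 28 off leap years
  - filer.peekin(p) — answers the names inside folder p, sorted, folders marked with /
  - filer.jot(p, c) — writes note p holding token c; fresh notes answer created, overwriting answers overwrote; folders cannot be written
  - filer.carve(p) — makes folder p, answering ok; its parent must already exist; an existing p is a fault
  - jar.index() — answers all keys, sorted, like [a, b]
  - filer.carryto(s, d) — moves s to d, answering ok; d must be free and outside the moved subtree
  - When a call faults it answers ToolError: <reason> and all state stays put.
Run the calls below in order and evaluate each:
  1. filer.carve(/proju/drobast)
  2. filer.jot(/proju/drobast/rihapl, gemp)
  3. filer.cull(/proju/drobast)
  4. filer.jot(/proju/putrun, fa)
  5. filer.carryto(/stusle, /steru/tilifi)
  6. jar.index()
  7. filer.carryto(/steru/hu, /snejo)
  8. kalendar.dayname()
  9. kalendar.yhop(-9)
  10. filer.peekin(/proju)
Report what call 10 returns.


==> carve(p→/proju/drobast)
<== ok
==> jot(p→/proju/drobast/rihapl, c→gemp)
<== created
==> cull(p→/proju/drobast)
<== ToolError: not empty
==> jot(p→/proju/putrun, c→fa)
<== created
==> carryto(s→/stusle, d→/steru/tilifi)
<== ok
==> index()
<== [jovo]
==> carryto(s→/steru/hu, d→/snejo)
<== ok
==> dayname()
<== Sunday
==> yhop(n→-9)
<== 1867-03-26
==> peekin(p→/proju)
<== [drobast/, putrun]

Answer: [drobast/, putrun]


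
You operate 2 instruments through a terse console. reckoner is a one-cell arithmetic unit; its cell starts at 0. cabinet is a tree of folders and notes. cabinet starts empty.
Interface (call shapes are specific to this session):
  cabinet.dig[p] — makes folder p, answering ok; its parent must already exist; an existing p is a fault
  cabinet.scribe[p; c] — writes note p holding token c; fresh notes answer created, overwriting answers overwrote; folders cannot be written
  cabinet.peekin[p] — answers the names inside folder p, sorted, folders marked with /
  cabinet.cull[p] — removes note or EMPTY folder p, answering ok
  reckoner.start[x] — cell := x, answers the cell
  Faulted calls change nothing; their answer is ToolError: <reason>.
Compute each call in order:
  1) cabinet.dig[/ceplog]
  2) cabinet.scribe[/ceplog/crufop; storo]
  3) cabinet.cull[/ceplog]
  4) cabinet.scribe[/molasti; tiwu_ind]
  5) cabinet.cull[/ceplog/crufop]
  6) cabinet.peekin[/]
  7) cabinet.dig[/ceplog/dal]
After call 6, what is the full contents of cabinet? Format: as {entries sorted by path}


Answer: {ceplog/, molasti=tiwu_ind}

Derivation:
-- dig(p→/ceplog) ~> ok
-- scribe(p→/ceplog/crufop, c→storo) ~> created
-- cull(p→/ceplog) ~> ToolError: not empty
-- scribe(p→/molasti, c→tiwu_ind) ~> created
-- cull(p→/ceplog/crufop) ~> ok
-- peekin(p→/) ~> [ceplog/, molasti]
-- dig(p→/ceplog/dal) ~> ok


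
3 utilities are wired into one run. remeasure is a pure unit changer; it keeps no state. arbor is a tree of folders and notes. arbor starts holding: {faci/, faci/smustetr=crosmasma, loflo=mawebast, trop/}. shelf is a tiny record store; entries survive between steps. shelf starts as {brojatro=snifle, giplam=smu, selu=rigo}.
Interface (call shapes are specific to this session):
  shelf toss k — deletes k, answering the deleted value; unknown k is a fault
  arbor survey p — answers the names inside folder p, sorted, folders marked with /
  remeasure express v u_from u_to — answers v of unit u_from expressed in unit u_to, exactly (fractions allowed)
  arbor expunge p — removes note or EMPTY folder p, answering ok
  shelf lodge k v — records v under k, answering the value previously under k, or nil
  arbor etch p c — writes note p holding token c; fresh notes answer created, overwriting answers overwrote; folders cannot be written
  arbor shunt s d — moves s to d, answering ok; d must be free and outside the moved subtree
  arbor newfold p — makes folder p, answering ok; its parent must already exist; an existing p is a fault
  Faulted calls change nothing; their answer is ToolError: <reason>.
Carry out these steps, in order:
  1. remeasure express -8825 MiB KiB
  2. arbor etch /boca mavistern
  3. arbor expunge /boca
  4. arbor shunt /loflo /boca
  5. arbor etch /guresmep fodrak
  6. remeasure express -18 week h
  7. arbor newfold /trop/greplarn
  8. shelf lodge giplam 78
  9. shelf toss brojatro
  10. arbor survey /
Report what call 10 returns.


# 1. remeasure express(v: -8825, u_from: MiB, u_to: KiB) : -9036800
# 2. arbor etch(p: /boca, c: mavistern) : created
# 3. arbor expunge(p: /boca) : ok
# 4. arbor shunt(s: /loflo, d: /boca) : ok
# 5. arbor etch(p: /guresmep, c: fodrak) : created
# 6. remeasure express(v: -18, u_from: week, u_to: h) : -3024
# 7. arbor newfold(p: /trop/greplarn) : ok
# 8. shelf lodge(k: giplam, v: 78) : smu
# 9. shelf toss(k: brojatro) : snifle
# 10. arbor survey(p: /) : [boca, faci/, guresmep, trop/]

Answer: [boca, faci/, guresmep, trop/]


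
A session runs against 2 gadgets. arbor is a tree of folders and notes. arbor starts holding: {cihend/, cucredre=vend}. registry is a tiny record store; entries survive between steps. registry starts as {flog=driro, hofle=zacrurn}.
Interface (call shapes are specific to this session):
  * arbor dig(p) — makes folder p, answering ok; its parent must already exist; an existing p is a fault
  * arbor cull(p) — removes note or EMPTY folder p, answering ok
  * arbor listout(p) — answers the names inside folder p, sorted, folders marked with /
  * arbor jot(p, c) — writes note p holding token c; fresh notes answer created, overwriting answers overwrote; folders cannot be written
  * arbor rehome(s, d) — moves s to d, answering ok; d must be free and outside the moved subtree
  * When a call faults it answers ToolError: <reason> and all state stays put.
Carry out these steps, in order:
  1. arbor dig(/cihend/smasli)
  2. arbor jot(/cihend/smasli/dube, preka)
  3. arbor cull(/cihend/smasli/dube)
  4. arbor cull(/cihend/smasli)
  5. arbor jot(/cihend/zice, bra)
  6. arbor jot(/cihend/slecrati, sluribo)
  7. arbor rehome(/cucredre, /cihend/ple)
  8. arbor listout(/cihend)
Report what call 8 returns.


Answer: [ple, slecrati, zice]

Derivation:
$ arbor dig p: /cihend/smasli
= ok
$ arbor jot p: /cihend/smasli/dube c: preka
= created
$ arbor cull p: /cihend/smasli/dube
= ok
$ arbor cull p: /cihend/smasli
= ok
$ arbor jot p: /cihend/zice c: bra
= created
$ arbor jot p: /cihend/slecrati c: sluribo
= created
$ arbor rehome s: /cucredre d: /cihend/ple
= ok
$ arbor listout p: /cihend
= [ple, slecrati, zice]


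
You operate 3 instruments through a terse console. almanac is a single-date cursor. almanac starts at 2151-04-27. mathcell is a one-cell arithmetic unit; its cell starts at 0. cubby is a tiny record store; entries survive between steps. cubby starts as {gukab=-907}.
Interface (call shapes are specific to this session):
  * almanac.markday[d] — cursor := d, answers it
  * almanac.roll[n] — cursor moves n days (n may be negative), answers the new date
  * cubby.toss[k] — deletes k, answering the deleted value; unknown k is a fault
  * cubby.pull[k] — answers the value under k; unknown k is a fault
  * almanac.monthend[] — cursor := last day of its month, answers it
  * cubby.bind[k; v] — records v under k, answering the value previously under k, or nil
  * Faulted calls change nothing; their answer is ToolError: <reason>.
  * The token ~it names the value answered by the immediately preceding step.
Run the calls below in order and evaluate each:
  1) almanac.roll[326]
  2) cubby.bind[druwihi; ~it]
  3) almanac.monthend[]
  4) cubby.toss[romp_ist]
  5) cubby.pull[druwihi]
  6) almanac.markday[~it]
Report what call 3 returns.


Then almanac.roll using 326, and get 2152-03-18.
Invoking cubby.bind using druwihi, ~it, giving nil.
Next I call almanac.monthend, giving 2152-03-31.
Then cubby.toss using romp_ist, which returns ToolError: no such key romp_ist.
I try cubby.pull using druwihi, → 2152-03-18.
Next I call almanac.markday using ~it, which returns 2152-03-18.

Answer: 2152-03-31


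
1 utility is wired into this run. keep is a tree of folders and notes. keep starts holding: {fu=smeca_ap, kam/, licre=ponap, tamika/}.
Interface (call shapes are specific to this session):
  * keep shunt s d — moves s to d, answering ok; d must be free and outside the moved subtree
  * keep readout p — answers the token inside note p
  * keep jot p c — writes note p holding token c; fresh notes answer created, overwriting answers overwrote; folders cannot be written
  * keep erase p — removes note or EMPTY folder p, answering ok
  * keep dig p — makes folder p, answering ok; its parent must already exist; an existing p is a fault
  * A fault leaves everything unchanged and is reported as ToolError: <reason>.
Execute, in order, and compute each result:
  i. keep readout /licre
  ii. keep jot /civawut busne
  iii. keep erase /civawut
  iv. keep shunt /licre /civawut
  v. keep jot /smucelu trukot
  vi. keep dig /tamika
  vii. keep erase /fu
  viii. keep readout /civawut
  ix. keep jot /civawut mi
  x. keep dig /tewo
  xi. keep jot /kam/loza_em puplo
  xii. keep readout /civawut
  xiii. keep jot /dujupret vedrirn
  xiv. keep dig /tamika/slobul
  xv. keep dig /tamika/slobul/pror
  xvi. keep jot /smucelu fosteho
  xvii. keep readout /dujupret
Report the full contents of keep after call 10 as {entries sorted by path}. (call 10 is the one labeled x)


Answer: {civawut=mi, kam/, smucelu=trukot, tamika/, tewo/}

Derivation:
// keep readout(p→/licre) == ponap
// keep jot(p→/civawut, c→busne) == created
// keep erase(p→/civawut) == ok
// keep shunt(s→/licre, d→/civawut) == ok
// keep jot(p→/smucelu, c→trukot) == created
// keep dig(p→/tamika) == ToolError: exists
// keep erase(p→/fu) == ok
// keep readout(p→/civawut) == ponap
// keep jot(p→/civawut, c→mi) == overwrote
// keep dig(p→/tewo) == ok
// keep jot(p→/kam/loza_em, c→puplo) == created
// keep readout(p→/civawut) == mi
// keep jot(p→/dujupret, c→vedrirn) == created
// keep dig(p→/tamika/slobul) == ok
// keep dig(p→/tamika/slobul/pror) == ok
// keep jot(p→/smucelu, c→fosteho) == overwrote
// keep readout(p→/dujupret) == vedrirn
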